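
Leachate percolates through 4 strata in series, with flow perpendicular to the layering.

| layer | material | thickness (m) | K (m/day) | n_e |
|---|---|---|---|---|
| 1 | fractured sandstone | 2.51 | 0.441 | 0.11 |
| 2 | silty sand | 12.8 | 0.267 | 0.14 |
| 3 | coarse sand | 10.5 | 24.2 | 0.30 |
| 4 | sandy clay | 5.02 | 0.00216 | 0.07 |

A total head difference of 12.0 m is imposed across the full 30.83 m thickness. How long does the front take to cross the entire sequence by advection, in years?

With flow normal to the layers, continuity requires the same specific discharge q through every layer.
Σ(b_i/K_i) = 2.51/0.441 + 12.8/0.267 + 10.5/24.2 + 5.02/0.00216 = 2378 d.
q = Δh / Σ(b_i/K_i) = 12.0 / 2378 = 0.005046 m/day.
In each layer the seepage velocity is v_i = q/n_i, so the layer transit time is t_i = b_i·n_i / q:
  layer 1 (fractured sandstone): t_1 = 2.51 × 0.11 / 0.005046 = 54.72 d
  layer 2 (silty sand): t_2 = 12.8 × 0.14 / 0.005046 = 355.1 d
  layer 3 (coarse sand): t_3 = 10.5 × 0.30 / 0.005046 = 624.3 d
  layer 4 (sandy clay): t_4 = 5.02 × 0.07 / 0.005046 = 69.64 d
Total t = Σ t_i = 1104 days = 3.022 years.

3.02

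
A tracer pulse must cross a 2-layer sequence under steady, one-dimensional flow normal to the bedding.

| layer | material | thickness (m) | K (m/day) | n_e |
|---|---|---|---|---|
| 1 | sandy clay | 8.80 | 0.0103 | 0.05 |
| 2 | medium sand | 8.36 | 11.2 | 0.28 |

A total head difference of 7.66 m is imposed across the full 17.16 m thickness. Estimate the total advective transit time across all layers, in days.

310

With flow normal to the layers, continuity requires the same specific discharge q through every layer.
Σ(b_i/K_i) = 8.80/0.0103 + 8.36/11.2 = 855.1 d.
q = Δh / Σ(b_i/K_i) = 7.66 / 855.1 = 0.008958 m/day.
In each layer the seepage velocity is v_i = q/n_i, so the layer transit time is t_i = b_i·n_i / q:
  layer 1 (sandy clay): t_1 = 8.80 × 0.05 / 0.008958 = 49.12 d
  layer 2 (medium sand): t_2 = 8.36 × 0.28 / 0.008958 = 261.3 d
Total t = Σ t_i = 310.4 days.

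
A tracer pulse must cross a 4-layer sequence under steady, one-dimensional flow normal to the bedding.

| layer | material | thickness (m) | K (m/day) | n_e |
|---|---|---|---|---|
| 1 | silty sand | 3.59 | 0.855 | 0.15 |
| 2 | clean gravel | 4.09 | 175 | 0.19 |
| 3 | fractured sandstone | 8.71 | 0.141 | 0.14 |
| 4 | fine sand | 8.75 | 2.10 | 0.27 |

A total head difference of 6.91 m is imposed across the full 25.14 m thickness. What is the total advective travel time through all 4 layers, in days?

With flow normal to the layers, continuity requires the same specific discharge q through every layer.
Σ(b_i/K_i) = 3.59/0.855 + 4.09/175 + 8.71/0.141 + 8.75/2.10 = 70.16 d.
q = Δh / Σ(b_i/K_i) = 6.91 / 70.16 = 0.09849 m/day.
In each layer the seepage velocity is v_i = q/n_i, so the layer transit time is t_i = b_i·n_i / q:
  layer 1 (silty sand): t_1 = 3.59 × 0.15 / 0.09849 = 5.468 d
  layer 2 (clean gravel): t_2 = 4.09 × 0.19 / 0.09849 = 7.890 d
  layer 3 (fractured sandstone): t_3 = 8.71 × 0.14 / 0.09849 = 12.38 d
  layer 4 (fine sand): t_4 = 8.75 × 0.27 / 0.09849 = 23.99 d
Total t = Σ t_i = 49.73 days.

49.7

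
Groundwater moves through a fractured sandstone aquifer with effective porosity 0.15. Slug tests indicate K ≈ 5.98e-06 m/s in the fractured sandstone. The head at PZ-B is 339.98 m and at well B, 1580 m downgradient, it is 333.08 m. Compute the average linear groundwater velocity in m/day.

0.0150

Convert K: 5.98e-06 m/s × 86400 = 0.5167 m/day.
Hydraulic gradient i = (339.98 − 333.08) / 1580 = 6.9 / 1580 = 0.004367.
Darcy flux q = K · i = 0.5167 × 0.004367 = 0.002256 m/day.
Seepage velocity v = q / n_e = 0.002256 / 0.15 = 0.01504 m/day.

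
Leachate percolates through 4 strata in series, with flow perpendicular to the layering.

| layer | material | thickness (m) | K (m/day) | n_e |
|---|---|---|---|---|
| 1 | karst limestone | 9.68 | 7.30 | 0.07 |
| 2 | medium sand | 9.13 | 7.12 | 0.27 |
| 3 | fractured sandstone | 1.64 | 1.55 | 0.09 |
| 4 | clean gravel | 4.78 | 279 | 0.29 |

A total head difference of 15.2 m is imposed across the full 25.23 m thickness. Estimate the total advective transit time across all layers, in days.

1.13

With flow normal to the layers, continuity requires the same specific discharge q through every layer.
Σ(b_i/K_i) = 9.68/7.30 + 9.13/7.12 + 1.64/1.55 + 4.78/279 = 3.684 d.
q = Δh / Σ(b_i/K_i) = 15.2 / 3.684 = 4.126 m/day.
In each layer the seepage velocity is v_i = q/n_i, so the layer transit time is t_i = b_i·n_i / q:
  layer 1 (karst limestone): t_1 = 9.68 × 0.07 / 4.126 = 0.1642 d
  layer 2 (medium sand): t_2 = 9.13 × 0.27 / 4.126 = 0.5974 d
  layer 3 (fractured sandstone): t_3 = 1.64 × 0.09 / 4.126 = 0.03577 d
  layer 4 (clean gravel): t_4 = 4.78 × 0.29 / 4.126 = 0.3359 d
Total t = Σ t_i = 1.133 days.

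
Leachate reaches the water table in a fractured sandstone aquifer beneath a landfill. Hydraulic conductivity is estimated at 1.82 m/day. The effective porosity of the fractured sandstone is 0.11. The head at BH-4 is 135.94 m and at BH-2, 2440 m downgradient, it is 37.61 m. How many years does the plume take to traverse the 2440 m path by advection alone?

Hydraulic gradient i = (135.94 − 37.61) / 2440 = 98.33 / 2440 = 0.04030.
Darcy flux q = K · i = 1.820 × 0.04030 = 0.07334 m/day.
Seepage velocity v = q / n_e = 0.07334 / 0.11 = 0.6668 m/day.
Travel time t = L / v = 2440 / 0.6668 = 3659 days = 10.02 years.

10.0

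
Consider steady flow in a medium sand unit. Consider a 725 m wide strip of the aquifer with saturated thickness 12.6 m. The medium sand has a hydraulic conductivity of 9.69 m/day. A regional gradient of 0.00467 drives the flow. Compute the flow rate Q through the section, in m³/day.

413

Cross-sectional area A = 725 × 12.6 = 9135 m².
Hydraulic gradient i = 0.00467.
Darcy's law: Q = K · A · i = 9.690 × 9135 × 0.004670 = 413.4 m³/day.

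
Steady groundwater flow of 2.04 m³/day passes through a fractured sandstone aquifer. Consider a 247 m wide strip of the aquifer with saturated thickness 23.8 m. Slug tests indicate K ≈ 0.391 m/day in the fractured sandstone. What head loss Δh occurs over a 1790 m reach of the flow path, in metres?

1.59

Cross-sectional area A = 247 × 23.8 = 5879 m².
From Q = K·A·i, i = Q / (K·A) = 2.04 / (0.3910 × 5879) = 0.0008875.
Head loss Δh = i · L = 0.0008875 × 1790 = 1.589 m.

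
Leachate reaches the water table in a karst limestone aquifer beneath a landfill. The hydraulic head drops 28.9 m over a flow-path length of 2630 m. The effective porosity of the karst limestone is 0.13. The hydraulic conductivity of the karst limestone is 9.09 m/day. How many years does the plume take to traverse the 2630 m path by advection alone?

9.37

Hydraulic gradient i = Δh / L = 28.9 / 2630 = 0.01099.
Darcy flux q = K · i = 9.090 × 0.01099 = 0.09989 m/day.
Seepage velocity v = q / n_e = 0.09989 / 0.13 = 0.7684 m/day.
Travel time t = L / v = 2630 / 0.7684 = 3423 days = 9.371 years.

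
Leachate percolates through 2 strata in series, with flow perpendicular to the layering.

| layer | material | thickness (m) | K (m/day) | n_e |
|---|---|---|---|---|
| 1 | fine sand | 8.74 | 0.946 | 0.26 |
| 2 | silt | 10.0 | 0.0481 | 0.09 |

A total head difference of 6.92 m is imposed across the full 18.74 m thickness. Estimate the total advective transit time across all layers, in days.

With flow normal to the layers, continuity requires the same specific discharge q through every layer.
Σ(b_i/K_i) = 8.74/0.946 + 10.0/0.0481 = 217.1 d.
q = Δh / Σ(b_i/K_i) = 6.92 / 217.1 = 0.03187 m/day.
In each layer the seepage velocity is v_i = q/n_i, so the layer transit time is t_i = b_i·n_i / q:
  layer 1 (fine sand): t_1 = 8.74 × 0.26 / 0.03187 = 71.30 d
  layer 2 (silt): t_2 = 10.0 × 0.09 / 0.03187 = 28.24 d
Total t = Σ t_i = 99.55 days.

99.5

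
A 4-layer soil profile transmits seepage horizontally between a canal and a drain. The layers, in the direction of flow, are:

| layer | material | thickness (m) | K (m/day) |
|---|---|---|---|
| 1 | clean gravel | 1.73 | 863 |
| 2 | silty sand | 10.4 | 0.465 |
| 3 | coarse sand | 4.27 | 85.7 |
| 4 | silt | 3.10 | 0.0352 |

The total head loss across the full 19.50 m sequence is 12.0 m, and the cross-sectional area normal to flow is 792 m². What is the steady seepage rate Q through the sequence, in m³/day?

86.0

Flow is perpendicular to layering, so the layers act in series and the equivalent K is the thickness-weighted harmonic mean.
Total thickness L = 1.73 + 10.4 + 4.27 + 3.10 = 19.50 m.
Σ(b_i/K_i) = 1.73/863 + 10.4/0.465 + 4.27/85.7 + 3.10/0.0352 = 110.5 d.
K_eq = L / Σ(b_i/K_i) = 19.50 / 110.5 = 0.1765 m/day.
Q = K_eq · A · (Δh/L) = 0.1765 × 792 × (12.0/19.50) = 86.02 m³/day.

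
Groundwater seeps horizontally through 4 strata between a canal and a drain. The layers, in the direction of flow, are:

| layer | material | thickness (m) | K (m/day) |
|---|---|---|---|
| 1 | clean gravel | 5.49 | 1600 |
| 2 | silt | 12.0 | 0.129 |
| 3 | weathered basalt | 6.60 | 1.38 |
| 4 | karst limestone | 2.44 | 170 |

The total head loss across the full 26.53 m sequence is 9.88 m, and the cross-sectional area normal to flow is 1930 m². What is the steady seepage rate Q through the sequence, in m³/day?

195

Flow is perpendicular to layering, so the layers act in series and the equivalent K is the thickness-weighted harmonic mean.
Total thickness L = 5.49 + 12.0 + 6.60 + 2.44 = 26.53 m.
Σ(b_i/K_i) = 5.49/1600 + 12.0/0.129 + 6.60/1.38 + 2.44/170 = 97.82 d.
K_eq = L / Σ(b_i/K_i) = 26.53 / 97.82 = 0.2712 m/day.
Q = K_eq · A · (Δh/L) = 0.2712 × 1930 × (9.88/26.53) = 194.9 m³/day.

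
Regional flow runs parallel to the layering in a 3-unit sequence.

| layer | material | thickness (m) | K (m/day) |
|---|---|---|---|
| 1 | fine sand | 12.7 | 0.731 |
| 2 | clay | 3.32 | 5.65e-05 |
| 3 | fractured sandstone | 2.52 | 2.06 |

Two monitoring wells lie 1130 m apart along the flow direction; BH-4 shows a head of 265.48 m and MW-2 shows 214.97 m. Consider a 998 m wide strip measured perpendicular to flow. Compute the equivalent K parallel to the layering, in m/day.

Flow is parallel to layering, so each bed carries its own Darcy discharge and the transmissivities add.
Σ(K_i·b_i) = 0.731×12.7 + 5.65e-05×3.32 + 2.06×2.52 = 14.48 m²/day.
Total thickness b = 18.54 m, so K_eq = Σ(K_i·b_i)/b = 0.7807 m/day.

0.781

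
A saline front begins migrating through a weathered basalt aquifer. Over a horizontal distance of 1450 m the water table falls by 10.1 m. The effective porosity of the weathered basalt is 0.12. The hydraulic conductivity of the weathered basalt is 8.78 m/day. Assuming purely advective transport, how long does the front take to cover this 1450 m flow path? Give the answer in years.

Hydraulic gradient i = Δh / L = 10.1 / 1450 = 0.006966.
Darcy flux q = K · i = 8.780 × 0.006966 = 0.06116 m/day.
Seepage velocity v = q / n_e = 0.06116 / 0.12 = 0.5096 m/day.
Travel time t = L / v = 1450 / 0.5096 = 2845 days = 7.790 years.

7.79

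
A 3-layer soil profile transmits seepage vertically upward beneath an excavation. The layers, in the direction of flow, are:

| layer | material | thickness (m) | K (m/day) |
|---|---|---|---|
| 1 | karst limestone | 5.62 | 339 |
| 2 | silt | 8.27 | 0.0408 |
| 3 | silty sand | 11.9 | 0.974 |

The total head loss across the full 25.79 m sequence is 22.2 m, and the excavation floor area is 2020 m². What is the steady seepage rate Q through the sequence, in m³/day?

Flow is perpendicular to layering, so the layers act in series and the equivalent K is the thickness-weighted harmonic mean.
Total thickness L = 5.62 + 8.27 + 11.9 = 25.79 m.
Σ(b_i/K_i) = 5.62/339 + 8.27/0.0408 + 11.9/0.974 = 214.9 d.
K_eq = L / Σ(b_i/K_i) = 25.79 / 214.9 = 0.1200 m/day.
Q = K_eq · A · (Δh/L) = 0.1200 × 2020 × (22.2/25.79) = 208.6 m³/day.

209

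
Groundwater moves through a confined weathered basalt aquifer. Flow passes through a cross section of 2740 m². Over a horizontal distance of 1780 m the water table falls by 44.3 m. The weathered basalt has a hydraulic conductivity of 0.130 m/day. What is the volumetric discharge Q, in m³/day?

8.86

Hydraulic gradient i = Δh / L = 44.3 / 1780 = 0.02489.
Darcy's law: Q = K · A · i = 0.1300 × 2740 × 0.02489 = 8.865 m³/day.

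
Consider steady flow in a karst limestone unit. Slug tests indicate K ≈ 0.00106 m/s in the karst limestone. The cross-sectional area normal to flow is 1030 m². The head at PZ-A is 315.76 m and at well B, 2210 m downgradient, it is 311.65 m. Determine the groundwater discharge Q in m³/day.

175

Convert K: 0.00106 m/s × 86400 = 91.58 m/day.
Hydraulic gradient i = (315.76 − 311.65) / 2210 = 4.11 / 2210 = 0.001860.
Darcy's law: Q = K · A · i = 91.58 × 1030 × 0.001860 = 175.4 m³/day.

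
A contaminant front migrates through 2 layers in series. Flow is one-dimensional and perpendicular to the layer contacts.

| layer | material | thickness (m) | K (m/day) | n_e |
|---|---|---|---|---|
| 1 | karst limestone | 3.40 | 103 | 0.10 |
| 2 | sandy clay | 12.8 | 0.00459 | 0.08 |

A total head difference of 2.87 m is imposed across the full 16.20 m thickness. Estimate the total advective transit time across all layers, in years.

3.63

With flow normal to the layers, continuity requires the same specific discharge q through every layer.
Σ(b_i/K_i) = 3.40/103 + 12.8/0.00459 = 2789 d.
q = Δh / Σ(b_i/K_i) = 2.87 / 2789 = 0.001029 m/day.
In each layer the seepage velocity is v_i = q/n_i, so the layer transit time is t_i = b_i·n_i / q:
  layer 1 (karst limestone): t_1 = 3.40 × 0.10 / 0.001029 = 330.4 d
  layer 2 (sandy clay): t_2 = 12.8 × 0.08 / 0.001029 = 995.0 d
Total t = Σ t_i = 1325 days = 3.629 years.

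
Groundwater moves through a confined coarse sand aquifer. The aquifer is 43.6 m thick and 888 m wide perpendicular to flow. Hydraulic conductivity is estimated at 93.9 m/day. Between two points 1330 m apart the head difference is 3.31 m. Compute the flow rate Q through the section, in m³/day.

9050

Cross-sectional area A = 888 × 43.6 = 38717 m².
Hydraulic gradient i = Δh / L = 3.31 / 1330 = 0.002489.
Darcy's law: Q = K · A · i = 93.90 × 38717 × 0.002489 = 9048 m³/day.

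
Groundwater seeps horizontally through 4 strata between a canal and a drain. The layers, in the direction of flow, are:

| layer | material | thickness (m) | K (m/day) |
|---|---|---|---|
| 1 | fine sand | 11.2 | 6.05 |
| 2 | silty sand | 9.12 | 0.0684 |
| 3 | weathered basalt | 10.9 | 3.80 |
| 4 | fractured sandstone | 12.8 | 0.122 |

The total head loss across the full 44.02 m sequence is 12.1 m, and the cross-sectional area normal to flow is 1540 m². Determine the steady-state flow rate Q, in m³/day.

76.7

Flow is perpendicular to layering, so the layers act in series and the equivalent K is the thickness-weighted harmonic mean.
Total thickness L = 11.2 + 9.12 + 10.9 + 12.8 = 44.02 m.
Σ(b_i/K_i) = 11.2/6.05 + 9.12/0.0684 + 10.9/3.80 + 12.8/0.122 = 243.0 d.
K_eq = L / Σ(b_i/K_i) = 44.02 / 243.0 = 0.1812 m/day.
Q = K_eq · A · (Δh/L) = 0.1812 × 1540 × (12.1/44.02) = 76.69 m³/day.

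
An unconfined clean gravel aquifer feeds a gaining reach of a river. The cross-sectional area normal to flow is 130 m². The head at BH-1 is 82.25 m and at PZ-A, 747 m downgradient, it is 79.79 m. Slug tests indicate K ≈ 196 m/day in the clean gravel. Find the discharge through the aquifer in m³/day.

Hydraulic gradient i = (82.25 − 79.79) / 747 = 2.46 / 747 = 0.003293.
Darcy's law: Q = K · A · i = 196.0 × 130.0 × 0.003293 = 83.91 m³/day.

83.9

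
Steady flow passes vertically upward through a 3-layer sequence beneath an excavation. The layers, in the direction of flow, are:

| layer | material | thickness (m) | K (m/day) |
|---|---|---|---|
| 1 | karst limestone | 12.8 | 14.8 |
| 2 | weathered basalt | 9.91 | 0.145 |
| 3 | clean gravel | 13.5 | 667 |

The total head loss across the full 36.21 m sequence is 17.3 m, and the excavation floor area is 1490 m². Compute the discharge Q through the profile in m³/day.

Flow is perpendicular to layering, so the layers act in series and the equivalent K is the thickness-weighted harmonic mean.
Total thickness L = 12.8 + 9.91 + 13.5 = 36.21 m.
Σ(b_i/K_i) = 12.8/14.8 + 9.91/0.145 + 13.5/667 = 69.23 d.
K_eq = L / Σ(b_i/K_i) = 36.21 / 69.23 = 0.5230 m/day.
Q = K_eq · A · (Δh/L) = 0.5230 × 1490 × (17.3/36.21) = 372.3 m³/day.

372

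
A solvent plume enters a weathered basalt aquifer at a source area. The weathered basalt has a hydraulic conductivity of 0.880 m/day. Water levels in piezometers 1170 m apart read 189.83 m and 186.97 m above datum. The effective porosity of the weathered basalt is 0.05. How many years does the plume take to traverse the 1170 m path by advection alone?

74.5

Hydraulic gradient i = (189.83 − 186.97) / 1170 = 2.86 / 1170 = 0.002444.
Darcy flux q = K · i = 0.8800 × 0.002444 = 0.002151 m/day.
Seepage velocity v = q / n_e = 0.002151 / 0.05 = 0.04302 m/day.
Travel time t = L / v = 1170 / 0.04302 = 27195 days = 74.46 years.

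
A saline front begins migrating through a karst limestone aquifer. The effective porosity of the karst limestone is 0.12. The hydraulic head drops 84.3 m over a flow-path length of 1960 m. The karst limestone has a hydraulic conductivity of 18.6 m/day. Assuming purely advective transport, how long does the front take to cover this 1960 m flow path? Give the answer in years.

Hydraulic gradient i = Δh / L = 84.3 / 1960 = 0.04301.
Darcy flux q = K · i = 18.60 × 0.04301 = 0.8000 m/day.
Seepage velocity v = q / n_e = 0.8000 / 0.12 = 6.667 m/day.
Travel time t = L / v = 1960 / 6.667 = 294.0 days = 0.8049 years.

0.805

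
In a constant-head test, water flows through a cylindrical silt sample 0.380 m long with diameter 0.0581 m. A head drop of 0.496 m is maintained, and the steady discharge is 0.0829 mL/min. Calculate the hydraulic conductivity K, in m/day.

Cross-sectional area A = π·(d/2)² = π × (0.0581/2)² = 0.002651 m².
Convert discharge: 0.0829 mL/min = 1.382e-09 m³/s.
Darcy's law rearranged: K = Q·L / (A·Δh) = 1.382e-09 × 0.380 / (0.002651 × 0.496) = 3.993e-07 m/s = 0.03450 m/day.

0.0345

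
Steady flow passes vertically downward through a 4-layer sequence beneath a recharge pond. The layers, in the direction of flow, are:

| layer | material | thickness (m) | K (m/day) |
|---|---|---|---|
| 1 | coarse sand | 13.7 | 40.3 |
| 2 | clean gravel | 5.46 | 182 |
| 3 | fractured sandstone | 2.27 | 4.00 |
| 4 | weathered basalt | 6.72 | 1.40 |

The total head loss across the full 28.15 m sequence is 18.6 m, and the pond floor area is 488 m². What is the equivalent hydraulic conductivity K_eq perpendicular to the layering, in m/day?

4.91

Flow is perpendicular to layering, so the layers act in series and the equivalent K is the thickness-weighted harmonic mean.
Total thickness L = 13.7 + 5.46 + 2.27 + 6.72 = 28.15 m.
Σ(b_i/K_i) = 13.7/40.3 + 5.46/182 + 2.27/4.00 + 6.72/1.40 = 5.737 d.
K_eq = L / Σ(b_i/K_i) = 28.15 / 5.737 = 4.906 m/day.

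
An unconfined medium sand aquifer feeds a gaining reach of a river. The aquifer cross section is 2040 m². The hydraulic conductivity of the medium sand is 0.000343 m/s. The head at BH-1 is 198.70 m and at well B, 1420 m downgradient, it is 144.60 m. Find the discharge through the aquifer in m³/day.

Convert K: 0.000343 m/s × 86400 = 29.64 m/day.
Hydraulic gradient i = (198.70 − 144.60) / 1420 = 54.1 / 1420 = 0.03810.
Darcy's law: Q = K · A · i = 29.64 × 2040 × 0.03810 = 2303 m³/day.

2300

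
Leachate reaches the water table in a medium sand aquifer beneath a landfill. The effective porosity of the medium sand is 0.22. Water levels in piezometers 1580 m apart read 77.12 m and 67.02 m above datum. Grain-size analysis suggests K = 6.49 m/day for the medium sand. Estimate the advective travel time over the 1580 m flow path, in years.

22.9

Hydraulic gradient i = (77.12 − 67.02) / 1580 = 10.1 / 1580 = 0.006392.
Darcy flux q = K · i = 6.490 × 0.006392 = 0.04149 m/day.
Seepage velocity v = q / n_e = 0.04149 / 0.22 = 0.1886 m/day.
Travel time t = L / v = 1580 / 0.1886 = 8379 days = 22.94 years.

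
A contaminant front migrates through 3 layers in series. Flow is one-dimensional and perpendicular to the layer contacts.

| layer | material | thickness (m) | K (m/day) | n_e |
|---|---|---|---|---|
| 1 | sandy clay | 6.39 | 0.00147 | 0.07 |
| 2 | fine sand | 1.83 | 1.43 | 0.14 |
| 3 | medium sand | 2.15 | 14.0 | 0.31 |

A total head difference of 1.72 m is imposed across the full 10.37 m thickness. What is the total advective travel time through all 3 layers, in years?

9.48

With flow normal to the layers, continuity requires the same specific discharge q through every layer.
Σ(b_i/K_i) = 6.39/0.00147 + 1.83/1.43 + 2.15/14.0 = 4348 d.
q = Δh / Σ(b_i/K_i) = 1.72 / 4348 = 0.0003956 m/day.
In each layer the seepage velocity is v_i = q/n_i, so the layer transit time is t_i = b_i·n_i / q:
  layer 1 (sandy clay): t_1 = 6.39 × 0.07 / 0.0003956 = 1131 d
  layer 2 (fine sand): t_2 = 1.83 × 0.14 / 0.0003956 = 647.7 d
  layer 3 (medium sand): t_3 = 2.15 × 0.31 / 0.0003956 = 1685 d
Total t = Σ t_i = 3464 days = 9.483 years.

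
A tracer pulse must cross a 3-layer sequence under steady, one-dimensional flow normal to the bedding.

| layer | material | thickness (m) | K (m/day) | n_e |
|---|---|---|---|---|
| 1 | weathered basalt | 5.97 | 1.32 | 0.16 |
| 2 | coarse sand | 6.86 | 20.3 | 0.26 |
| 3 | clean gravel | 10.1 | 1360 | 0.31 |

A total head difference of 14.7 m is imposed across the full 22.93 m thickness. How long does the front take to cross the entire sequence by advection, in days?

With flow normal to the layers, continuity requires the same specific discharge q through every layer.
Σ(b_i/K_i) = 5.97/1.32 + 6.86/20.3 + 10.1/1360 = 4.868 d.
q = Δh / Σ(b_i/K_i) = 14.7 / 4.868 = 3.020 m/day.
In each layer the seepage velocity is v_i = q/n_i, so the layer transit time is t_i = b_i·n_i / q:
  layer 1 (weathered basalt): t_1 = 5.97 × 0.16 / 3.020 = 0.3163 d
  layer 2 (coarse sand): t_2 = 6.86 × 0.26 / 3.020 = 0.5907 d
  layer 3 (clean gravel): t_3 = 10.1 × 0.31 / 3.020 = 1.037 d
Total t = Σ t_i = 1.944 days.

1.94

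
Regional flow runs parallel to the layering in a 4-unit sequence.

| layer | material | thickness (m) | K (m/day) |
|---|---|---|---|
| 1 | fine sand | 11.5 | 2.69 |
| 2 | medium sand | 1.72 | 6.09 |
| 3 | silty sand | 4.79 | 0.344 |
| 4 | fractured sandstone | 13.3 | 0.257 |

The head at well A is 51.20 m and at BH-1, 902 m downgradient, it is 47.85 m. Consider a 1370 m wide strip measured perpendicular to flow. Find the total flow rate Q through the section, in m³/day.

Flow is parallel to layering, so each bed carries its own Darcy discharge and the transmissivities add.
Σ(K_i·b_i) = 2.69×11.5 + 6.09×1.72 + 0.344×4.79 + 0.257×13.3 = 46.48 m²/day.
Hydraulic gradient i = (51.20 − 47.85) / 902 = 3.35 / 902 = 0.003714.
Q = Σ(K_i·b_i) · W · i = 46.48 × 1370 × 0.003714 = 236.5 m³/day.

236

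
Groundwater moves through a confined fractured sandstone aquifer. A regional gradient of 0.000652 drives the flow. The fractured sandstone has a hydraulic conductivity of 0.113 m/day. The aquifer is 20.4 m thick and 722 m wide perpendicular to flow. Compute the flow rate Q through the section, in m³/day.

1.09

Cross-sectional area A = 722 × 20.4 = 14729 m².
Hydraulic gradient i = 0.000652.
Darcy's law: Q = K · A · i = 0.1130 × 14729 × 0.0006520 = 1.085 m³/day.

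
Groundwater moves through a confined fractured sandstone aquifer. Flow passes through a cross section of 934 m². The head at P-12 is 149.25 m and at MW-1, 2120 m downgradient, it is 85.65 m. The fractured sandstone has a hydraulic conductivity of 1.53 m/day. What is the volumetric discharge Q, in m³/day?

Hydraulic gradient i = (149.25 − 85.65) / 2120 = 63.6 / 2120 = 0.03000.
Darcy's law: Q = K · A · i = 1.530 × 934.0 × 0.03000 = 42.87 m³/day.

42.9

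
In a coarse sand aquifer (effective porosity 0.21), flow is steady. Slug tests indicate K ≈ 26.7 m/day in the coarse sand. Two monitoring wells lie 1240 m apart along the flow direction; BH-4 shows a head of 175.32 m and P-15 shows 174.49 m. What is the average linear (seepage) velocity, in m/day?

Hydraulic gradient i = (175.32 − 174.49) / 1240 = 0.83 / 1240 = 0.0006694.
Darcy flux q = K · i = 26.70 × 0.0006694 = 0.01787 m/day.
Seepage velocity v = q / n_e = 0.01787 / 0.21 = 0.08510 m/day.

0.0851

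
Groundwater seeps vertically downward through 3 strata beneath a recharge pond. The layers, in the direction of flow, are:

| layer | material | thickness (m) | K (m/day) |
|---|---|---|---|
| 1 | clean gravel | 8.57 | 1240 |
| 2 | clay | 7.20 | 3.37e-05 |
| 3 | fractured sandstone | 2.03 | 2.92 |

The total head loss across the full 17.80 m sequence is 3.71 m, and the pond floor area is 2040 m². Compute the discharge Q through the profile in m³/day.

Flow is perpendicular to layering, so the layers act in series and the equivalent K is the thickness-weighted harmonic mean.
Total thickness L = 8.57 + 7.20 + 2.03 = 17.80 m.
Σ(b_i/K_i) = 8.57/1240 + 7.20/3.37e-05 + 2.03/2.92 = 2.137e+05 d.
K_eq = L / Σ(b_i/K_i) = 17.80 / 2.137e+05 = 8.331e-05 m/day.
Q = K_eq · A · (Δh/L) = 8.331e-05 × 2040 × (3.71/17.80) = 0.03542 m³/day.

0.0354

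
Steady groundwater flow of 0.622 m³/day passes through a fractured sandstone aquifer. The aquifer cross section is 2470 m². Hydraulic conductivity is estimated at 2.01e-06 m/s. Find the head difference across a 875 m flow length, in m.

Convert K: 2.01e-06 m/s × 86400 = 0.1737 m/day.
From Q = K·A·i, i = Q / (K·A) = 0.622 / (0.1737 × 2470) = 0.001450.
Head loss Δh = i · L = 0.001450 × 875 = 1.269 m.

1.27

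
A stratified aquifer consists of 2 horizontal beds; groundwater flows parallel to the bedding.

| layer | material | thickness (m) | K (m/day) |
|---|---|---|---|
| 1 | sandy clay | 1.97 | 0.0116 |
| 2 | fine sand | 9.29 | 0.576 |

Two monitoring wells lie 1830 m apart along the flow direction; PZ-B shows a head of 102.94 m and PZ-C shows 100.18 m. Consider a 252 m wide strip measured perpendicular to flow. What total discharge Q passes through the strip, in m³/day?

Flow is parallel to layering, so each bed carries its own Darcy discharge and the transmissivities add.
Σ(K_i·b_i) = 0.0116×1.97 + 0.576×9.29 = 5.374 m²/day.
Hydraulic gradient i = (102.94 − 100.18) / 1830 = 2.76 / 1830 = 0.001508.
Q = Σ(K_i·b_i) · W · i = 5.374 × 252 × 0.001508 = 2.042 m³/day.

2.04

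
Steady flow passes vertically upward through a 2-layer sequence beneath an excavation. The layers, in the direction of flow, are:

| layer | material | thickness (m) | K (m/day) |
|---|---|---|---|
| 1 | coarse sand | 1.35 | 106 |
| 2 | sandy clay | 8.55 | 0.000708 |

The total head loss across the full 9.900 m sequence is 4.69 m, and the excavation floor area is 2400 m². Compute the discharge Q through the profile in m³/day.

Flow is perpendicular to layering, so the layers act in series and the equivalent K is the thickness-weighted harmonic mean.
Total thickness L = 1.35 + 8.55 = 9.900 m.
Σ(b_i/K_i) = 1.35/106 + 8.55/0.000708 = 12076 d.
K_eq = L / Σ(b_i/K_i) = 9.900 / 12076 = 0.0008198 m/day.
Q = K_eq · A · (Δh/L) = 0.0008198 × 2400 × (4.69/9.900) = 0.9321 m³/day.

0.932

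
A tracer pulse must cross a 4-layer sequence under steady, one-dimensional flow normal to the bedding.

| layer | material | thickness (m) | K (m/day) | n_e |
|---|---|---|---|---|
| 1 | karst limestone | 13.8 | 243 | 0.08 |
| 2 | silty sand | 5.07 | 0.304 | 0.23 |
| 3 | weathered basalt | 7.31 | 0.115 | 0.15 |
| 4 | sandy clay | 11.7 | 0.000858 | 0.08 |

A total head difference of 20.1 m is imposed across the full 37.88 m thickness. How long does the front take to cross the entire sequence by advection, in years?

8.04

With flow normal to the layers, continuity requires the same specific discharge q through every layer.
Σ(b_i/K_i) = 13.8/243 + 5.07/0.304 + 7.31/0.115 + 11.7/0.000858 = 13717 d.
q = Δh / Σ(b_i/K_i) = 20.1 / 13717 = 0.001465 m/day.
In each layer the seepage velocity is v_i = q/n_i, so the layer transit time is t_i = b_i·n_i / q:
  layer 1 (karst limestone): t_1 = 13.8 × 0.08 / 0.001465 = 753.4 d
  layer 2 (silty sand): t_2 = 5.07 × 0.23 / 0.001465 = 795.8 d
  layer 3 (weathered basalt): t_3 = 7.31 × 0.15 / 0.001465 = 748.3 d
  layer 4 (sandy clay): t_4 = 11.7 × 0.08 / 0.001465 = 638.7 d
Total t = Σ t_i = 2936 days = 8.039 years.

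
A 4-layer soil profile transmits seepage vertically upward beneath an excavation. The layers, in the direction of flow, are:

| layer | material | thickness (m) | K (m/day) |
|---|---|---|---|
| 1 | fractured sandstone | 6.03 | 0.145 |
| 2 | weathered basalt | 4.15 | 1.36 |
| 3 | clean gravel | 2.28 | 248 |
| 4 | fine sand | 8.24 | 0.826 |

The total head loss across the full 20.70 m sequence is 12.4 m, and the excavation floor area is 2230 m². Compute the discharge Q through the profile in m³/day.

506

Flow is perpendicular to layering, so the layers act in series and the equivalent K is the thickness-weighted harmonic mean.
Total thickness L = 6.03 + 4.15 + 2.28 + 8.24 = 20.70 m.
Σ(b_i/K_i) = 6.03/0.145 + 4.15/1.36 + 2.28/248 + 8.24/0.826 = 54.62 d.
K_eq = L / Σ(b_i/K_i) = 20.70 / 54.62 = 0.3790 m/day.
Q = K_eq · A · (Δh/L) = 0.3790 × 2230 × (12.4/20.70) = 506.2 m³/day.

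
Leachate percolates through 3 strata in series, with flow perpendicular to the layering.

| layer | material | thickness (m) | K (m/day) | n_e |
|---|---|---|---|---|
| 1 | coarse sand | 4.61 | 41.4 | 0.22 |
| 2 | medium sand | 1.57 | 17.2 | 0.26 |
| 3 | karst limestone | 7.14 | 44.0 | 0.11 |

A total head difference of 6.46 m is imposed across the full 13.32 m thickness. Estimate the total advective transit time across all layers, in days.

0.125

With flow normal to the layers, continuity requires the same specific discharge q through every layer.
Σ(b_i/K_i) = 4.61/41.4 + 1.57/17.2 + 7.14/44.0 = 0.3649 d.
q = Δh / Σ(b_i/K_i) = 6.46 / 0.3649 = 17.70 m/day.
In each layer the seepage velocity is v_i = q/n_i, so the layer transit time is t_i = b_i·n_i / q:
  layer 1 (coarse sand): t_1 = 4.61 × 0.22 / 17.70 = 0.05729 d
  layer 2 (medium sand): t_2 = 1.57 × 0.26 / 17.70 = 0.02306 d
  layer 3 (karst limestone): t_3 = 7.14 × 0.11 / 17.70 = 0.04436 d
Total t = Σ t_i = 0.1247 days.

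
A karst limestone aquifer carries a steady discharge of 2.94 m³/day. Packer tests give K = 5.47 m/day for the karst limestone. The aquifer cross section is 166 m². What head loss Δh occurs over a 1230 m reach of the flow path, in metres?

3.98

From Q = K·A·i, i = Q / (K·A) = 2.94 / (5.470 × 166.0) = 0.003238.
Head loss Δh = i · L = 0.003238 × 1230 = 3.983 m.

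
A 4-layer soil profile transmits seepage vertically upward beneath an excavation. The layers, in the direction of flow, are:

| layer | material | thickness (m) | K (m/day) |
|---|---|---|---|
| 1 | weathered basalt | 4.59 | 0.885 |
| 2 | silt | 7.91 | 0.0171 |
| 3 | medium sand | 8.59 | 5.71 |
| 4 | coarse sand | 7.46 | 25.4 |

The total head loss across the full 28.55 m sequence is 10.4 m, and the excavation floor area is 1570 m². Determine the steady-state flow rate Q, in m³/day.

34.8

Flow is perpendicular to layering, so the layers act in series and the equivalent K is the thickness-weighted harmonic mean.
Total thickness L = 4.59 + 7.91 + 8.59 + 7.46 = 28.55 m.
Σ(b_i/K_i) = 4.59/0.885 + 7.91/0.0171 + 8.59/5.71 + 7.46/25.4 = 469.6 d.
K_eq = L / Σ(b_i/K_i) = 28.55 / 469.6 = 0.06080 m/day.
Q = K_eq · A · (Δh/L) = 0.06080 × 1570 × (10.4/28.55) = 34.77 m³/day.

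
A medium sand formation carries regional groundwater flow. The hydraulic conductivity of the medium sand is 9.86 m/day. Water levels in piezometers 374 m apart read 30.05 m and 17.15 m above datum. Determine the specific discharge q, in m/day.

Hydraulic gradient i = (30.05 − 17.15) / 374 = 12.9 / 374 = 0.03449.
Specific discharge q = K · i = 9.860 × 0.03449 = 0.3401 m/day.

0.340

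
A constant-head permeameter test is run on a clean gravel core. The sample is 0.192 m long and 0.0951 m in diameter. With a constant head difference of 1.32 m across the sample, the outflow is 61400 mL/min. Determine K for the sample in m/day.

Cross-sectional area A = π·(d/2)² = π × (0.0951/2)² = 0.007103 m².
Convert discharge: 61400 mL/min = 0.001023 m³/s.
Darcy's law rearranged: K = Q·L / (A·Δh) = 0.001023 × 0.192 / (0.007103 × 1.32) = 0.02096 m/s = 1811 m/day.

1810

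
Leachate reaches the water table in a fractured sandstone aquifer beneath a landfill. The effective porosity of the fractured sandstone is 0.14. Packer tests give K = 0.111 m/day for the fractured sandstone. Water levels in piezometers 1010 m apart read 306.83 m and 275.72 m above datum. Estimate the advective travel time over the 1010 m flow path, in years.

113

Hydraulic gradient i = (306.83 − 275.72) / 1010 = 31.11 / 1010 = 0.03080.
Darcy flux q = K · i = 0.1110 × 0.03080 = 0.003419 m/day.
Seepage velocity v = q / n_e = 0.003419 / 0.14 = 0.02442 m/day.
Travel time t = L / v = 1010 / 0.02442 = 41357 days = 113.2 years.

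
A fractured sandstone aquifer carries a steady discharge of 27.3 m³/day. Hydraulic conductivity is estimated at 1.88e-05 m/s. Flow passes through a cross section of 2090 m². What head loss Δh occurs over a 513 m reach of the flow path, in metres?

4.13

Convert K: 1.88e-05 m/s × 86400 = 1.624 m/day.
From Q = K·A·i, i = Q / (K·A) = 27.3 / (1.624 × 2090) = 0.008042.
Head loss Δh = i · L = 0.008042 × 513 = 4.125 m.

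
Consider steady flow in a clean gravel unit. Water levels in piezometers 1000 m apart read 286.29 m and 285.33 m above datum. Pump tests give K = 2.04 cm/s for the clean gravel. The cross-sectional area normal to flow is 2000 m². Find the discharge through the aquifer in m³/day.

3380

Convert K: 2.04 cm/s × 864 = 1763 m/day.
Hydraulic gradient i = (286.29 − 285.33) / 1000 = 0.96 / 1000 = 0.0009600.
Darcy's law: Q = K · A · i = 1763 × 2000 × 0.0009600 = 3384 m³/day.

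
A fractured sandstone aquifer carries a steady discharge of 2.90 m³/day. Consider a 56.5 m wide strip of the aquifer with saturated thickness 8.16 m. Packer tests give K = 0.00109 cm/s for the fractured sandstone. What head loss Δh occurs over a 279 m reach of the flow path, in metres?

Convert K: 0.00109 cm/s × 864 = 0.9418 m/day.
Cross-sectional area A = 56.5 × 8.16 = 461.0 m².
From Q = K·A·i, i = Q / (K·A) = 2.90 / (0.9418 × 461.0) = 0.006679.
Head loss Δh = i · L = 0.006679 × 279 = 1.863 m.

1.86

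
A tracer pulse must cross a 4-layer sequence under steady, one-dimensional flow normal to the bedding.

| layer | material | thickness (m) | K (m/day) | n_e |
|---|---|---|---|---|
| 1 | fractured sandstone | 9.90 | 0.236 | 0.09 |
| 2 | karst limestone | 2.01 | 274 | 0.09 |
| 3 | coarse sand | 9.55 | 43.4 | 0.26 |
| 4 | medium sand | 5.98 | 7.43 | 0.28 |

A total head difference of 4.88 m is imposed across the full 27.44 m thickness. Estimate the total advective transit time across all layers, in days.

With flow normal to the layers, continuity requires the same specific discharge q through every layer.
Σ(b_i/K_i) = 9.90/0.236 + 2.01/274 + 9.55/43.4 + 5.98/7.43 = 42.98 d.
q = Δh / Σ(b_i/K_i) = 4.88 / 42.98 = 0.1135 m/day.
In each layer the seepage velocity is v_i = q/n_i, so the layer transit time is t_i = b_i·n_i / q:
  layer 1 (fractured sandstone): t_1 = 9.90 × 0.09 / 0.1135 = 7.848 d
  layer 2 (karst limestone): t_2 = 2.01 × 0.09 / 0.1135 = 1.593 d
  layer 3 (coarse sand): t_3 = 9.55 × 0.26 / 0.1135 = 21.87 d
  layer 4 (medium sand): t_4 = 5.98 × 0.28 / 0.1135 = 14.75 d
Total t = Σ t_i = 46.06 days.

46.1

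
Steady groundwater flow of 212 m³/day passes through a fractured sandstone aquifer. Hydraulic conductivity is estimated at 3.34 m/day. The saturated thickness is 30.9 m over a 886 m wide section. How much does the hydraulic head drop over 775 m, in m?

Cross-sectional area A = 886 × 30.9 = 27377 m².
From Q = K·A·i, i = Q / (K·A) = 212 / (3.340 × 27377) = 0.002318.
Head loss Δh = i · L = 0.002318 × 775 = 1.797 m.

1.80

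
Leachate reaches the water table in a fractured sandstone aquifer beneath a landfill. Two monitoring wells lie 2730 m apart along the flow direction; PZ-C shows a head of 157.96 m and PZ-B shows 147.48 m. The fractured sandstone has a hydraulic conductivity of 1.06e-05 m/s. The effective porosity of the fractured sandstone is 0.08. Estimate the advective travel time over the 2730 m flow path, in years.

Convert K: 1.06e-05 m/s × 86400 = 0.9158 m/day.
Hydraulic gradient i = (157.96 − 147.48) / 2730 = 10.48 / 2730 = 0.003839.
Darcy flux q = K · i = 0.9158 × 0.003839 = 0.003516 m/day.
Seepage velocity v = q / n_e = 0.003516 / 0.08 = 0.04395 m/day.
Travel time t = L / v = 2730 / 0.04395 = 62120 days = 170.1 years.

170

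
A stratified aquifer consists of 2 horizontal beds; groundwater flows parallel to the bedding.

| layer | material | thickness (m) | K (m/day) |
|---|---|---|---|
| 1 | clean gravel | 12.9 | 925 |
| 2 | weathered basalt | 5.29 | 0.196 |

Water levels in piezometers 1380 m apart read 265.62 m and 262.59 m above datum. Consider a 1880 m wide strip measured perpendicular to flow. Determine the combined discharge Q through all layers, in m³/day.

Flow is parallel to layering, so each bed carries its own Darcy discharge and the transmissivities add.
Σ(K_i·b_i) = 925×12.9 + 0.196×5.29 = 11934 m²/day.
Hydraulic gradient i = (265.62 − 262.59) / 1380 = 3.03 / 1380 = 0.002196.
Q = Σ(K_i·b_i) · W · i = 11934 × 1880 × 0.002196 = 49260 m³/day.

49300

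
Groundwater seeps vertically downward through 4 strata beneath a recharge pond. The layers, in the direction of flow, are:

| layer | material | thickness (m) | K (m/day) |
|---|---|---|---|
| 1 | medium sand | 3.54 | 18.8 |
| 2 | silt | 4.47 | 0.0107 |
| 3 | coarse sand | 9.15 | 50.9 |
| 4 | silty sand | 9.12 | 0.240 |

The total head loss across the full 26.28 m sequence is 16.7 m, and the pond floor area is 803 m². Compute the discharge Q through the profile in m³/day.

29.4

Flow is perpendicular to layering, so the layers act in series and the equivalent K is the thickness-weighted harmonic mean.
Total thickness L = 3.54 + 4.47 + 9.15 + 9.12 = 26.28 m.
Σ(b_i/K_i) = 3.54/18.8 + 4.47/0.0107 + 9.15/50.9 + 9.12/0.240 = 456.1 d.
K_eq = L / Σ(b_i/K_i) = 26.28 / 456.1 = 0.05762 m/day.
Q = K_eq · A · (Δh/L) = 0.05762 × 803 × (16.7/26.28) = 29.40 m³/day.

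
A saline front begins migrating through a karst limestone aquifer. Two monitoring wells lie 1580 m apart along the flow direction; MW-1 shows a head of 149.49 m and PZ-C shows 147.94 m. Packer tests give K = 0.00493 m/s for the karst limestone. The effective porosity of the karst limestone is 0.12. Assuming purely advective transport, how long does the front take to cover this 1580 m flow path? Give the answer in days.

454

Convert K: 0.00493 m/s × 86400 = 426.0 m/day.
Hydraulic gradient i = (149.49 − 147.94) / 1580 = 1.55 / 1580 = 0.0009810.
Darcy flux q = K · i = 426.0 × 0.0009810 = 0.4179 m/day.
Seepage velocity v = q / n_e = 0.4179 / 0.12 = 3.482 m/day.
Travel time t = L / v = 1580 / 3.482 = 453.7 days.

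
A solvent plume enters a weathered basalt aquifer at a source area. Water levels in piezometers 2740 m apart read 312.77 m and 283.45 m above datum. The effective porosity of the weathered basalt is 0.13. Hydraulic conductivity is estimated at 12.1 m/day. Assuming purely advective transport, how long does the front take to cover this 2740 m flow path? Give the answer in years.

Hydraulic gradient i = (312.77 − 283.45) / 2740 = 29.32 / 2740 = 0.01070.
Darcy flux q = K · i = 12.10 × 0.01070 = 0.1295 m/day.
Seepage velocity v = q / n_e = 0.1295 / 0.13 = 0.9960 m/day.
Travel time t = L / v = 2740 / 0.9960 = 2751 days = 7.532 years.

7.53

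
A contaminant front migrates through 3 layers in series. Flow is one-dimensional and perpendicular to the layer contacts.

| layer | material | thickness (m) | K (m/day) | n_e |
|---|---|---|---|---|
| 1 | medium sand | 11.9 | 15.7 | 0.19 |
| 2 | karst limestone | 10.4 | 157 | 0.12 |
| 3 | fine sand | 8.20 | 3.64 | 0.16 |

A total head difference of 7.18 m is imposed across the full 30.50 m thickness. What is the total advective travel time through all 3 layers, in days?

With flow normal to the layers, continuity requires the same specific discharge q through every layer.
Σ(b_i/K_i) = 11.9/15.7 + 10.4/157 + 8.20/3.64 = 3.077 d.
q = Δh / Σ(b_i/K_i) = 7.18 / 3.077 = 2.333 m/day.
In each layer the seepage velocity is v_i = q/n_i, so the layer transit time is t_i = b_i·n_i / q:
  layer 1 (medium sand): t_1 = 11.9 × 0.19 / 2.333 = 0.9689 d
  layer 2 (karst limestone): t_2 = 10.4 × 0.12 / 2.333 = 0.5348 d
  layer 3 (fine sand): t_3 = 8.20 × 0.16 / 2.333 = 0.5623 d
Total t = Σ t_i = 2.066 days.

2.07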